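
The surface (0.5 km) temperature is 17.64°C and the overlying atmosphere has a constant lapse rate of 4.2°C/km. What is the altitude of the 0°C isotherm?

4.7 km

Height above start = (17.64 − 0) / 4.2 = 4.2 km
Altitude = 500 m + 4200 m = 4700 m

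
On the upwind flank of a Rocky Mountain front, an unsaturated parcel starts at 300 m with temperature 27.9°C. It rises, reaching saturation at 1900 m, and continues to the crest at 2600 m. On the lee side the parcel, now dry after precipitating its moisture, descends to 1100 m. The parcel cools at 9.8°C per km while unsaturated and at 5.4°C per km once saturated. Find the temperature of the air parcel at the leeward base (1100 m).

Dry to 1900 m: -9.8 × 1.6 km = -15.68°C, so T = 12.22°C.
Saturated to 2600 m: -5.4 × 0.7 km = -3.78°C, so T = 8.44°C.
Dry descent to 1100 m: +9.8 × 1.5 km = +14.7°C, so T = 23.14°C.

23.14°C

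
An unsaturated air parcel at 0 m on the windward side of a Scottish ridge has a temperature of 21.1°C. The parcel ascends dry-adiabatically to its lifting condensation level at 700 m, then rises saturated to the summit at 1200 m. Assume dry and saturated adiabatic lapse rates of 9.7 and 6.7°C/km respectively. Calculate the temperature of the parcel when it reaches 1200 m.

0 → 700 m (dry, 9.7°C/km): ΔT = -9.7 × 0.7 = -6.79°C → T = 14.31°C
700 → 1200 m (saturated, 6.7°C/km): ΔT = -6.7 × 0.5 = -3.35°C → T = 10.96°C

10.96°C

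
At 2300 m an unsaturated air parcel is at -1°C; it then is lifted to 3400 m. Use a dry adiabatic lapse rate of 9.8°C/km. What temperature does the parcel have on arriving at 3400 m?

Dry adiabatic to 3400 m: -9.8 × 1.1 km = -10.78°C, so T = -11.78°C.

-11.78°C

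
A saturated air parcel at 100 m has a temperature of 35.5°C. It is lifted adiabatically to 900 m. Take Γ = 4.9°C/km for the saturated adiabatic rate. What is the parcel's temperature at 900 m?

100 → 900 m (saturated adiabatic, 4.9°C/km): ΔT = -4.9 × 0.8 = -3.92°C → T = 31.58°C

31.58°C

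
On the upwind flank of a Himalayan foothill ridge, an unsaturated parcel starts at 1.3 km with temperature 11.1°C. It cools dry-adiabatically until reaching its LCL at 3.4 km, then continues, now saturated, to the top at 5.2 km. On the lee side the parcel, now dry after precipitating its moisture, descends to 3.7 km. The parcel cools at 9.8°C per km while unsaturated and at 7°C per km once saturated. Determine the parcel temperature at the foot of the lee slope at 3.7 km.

-7.38°C

1300 → 3400 m (dry, 9.8°C/km): ΔT = -9.8 × 2.1 = -20.58°C → T = -9.48°C
3400 → 5200 m (saturated, 7°C/km): ΔT = -7 × 1.8 = -12.6°C → T = -22.08°C
5200 → 3700 m (dry descent, 9.8°C/km): ΔT = +9.8 × 1.5 = +14.7°C → T = -7.38°C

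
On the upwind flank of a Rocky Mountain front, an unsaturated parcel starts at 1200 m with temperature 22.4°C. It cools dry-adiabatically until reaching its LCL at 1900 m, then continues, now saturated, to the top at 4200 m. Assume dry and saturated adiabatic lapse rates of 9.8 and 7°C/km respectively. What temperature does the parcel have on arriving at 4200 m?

1200 → 1900 m (dry, 9.8°C/km): ΔT = -9.8 × 0.7 = -6.86°C → T = 15.54°C
1900 → 4200 m (saturated, 7°C/km): ΔT = -7 × 2.3 = -16.1°C → T = -0.56°C

-0.56°C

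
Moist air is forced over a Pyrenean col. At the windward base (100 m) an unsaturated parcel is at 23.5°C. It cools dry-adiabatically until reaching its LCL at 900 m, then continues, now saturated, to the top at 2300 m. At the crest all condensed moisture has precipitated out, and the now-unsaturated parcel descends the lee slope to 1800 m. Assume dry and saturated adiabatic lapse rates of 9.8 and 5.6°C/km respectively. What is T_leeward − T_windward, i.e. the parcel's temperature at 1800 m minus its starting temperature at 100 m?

100 → 900 m (dry, 9.8°C/km): ΔT = -9.8 × 0.8 = -7.84°C → T = 15.66°C
900 → 2300 m (saturated, 5.6°C/km): ΔT = -5.6 × 1.4 = -7.84°C → T = 7.82°C
2300 → 1800 m (dry descent, 9.8°C/km): ΔT = +9.8 × 0.5 = +4.9°C → T = 12.72°C
Net change vs windward start: 12.72 − 23.5 = -10.78°C

-10.78°C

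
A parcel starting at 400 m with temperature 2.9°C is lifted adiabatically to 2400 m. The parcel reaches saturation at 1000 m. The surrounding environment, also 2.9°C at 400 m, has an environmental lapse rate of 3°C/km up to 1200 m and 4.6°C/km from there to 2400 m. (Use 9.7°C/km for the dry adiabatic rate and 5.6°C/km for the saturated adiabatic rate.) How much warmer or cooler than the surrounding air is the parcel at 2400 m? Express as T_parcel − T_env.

Parcel:
  Dry to 1000 m: -9.7 × 0.6 km = -5.82°C, so T = -2.92°C.
  Saturated to 2400 m: -5.6 × 1.4 km = -7.84°C, so T = -10.76°C.
Environment:
  Environment, lower layer to 1200 m: -3 × 0.8 km = -2.4°C, so T = 0.5°C.
  Environment, upper layer to 2400 m: -4.6 × 1.2 km = -5.52°C, so T = -5.02°C.
T_parcel − T_env = -10.76 − (-5.02) = -5.74°C

-5.74°C (parcel cooler than environment)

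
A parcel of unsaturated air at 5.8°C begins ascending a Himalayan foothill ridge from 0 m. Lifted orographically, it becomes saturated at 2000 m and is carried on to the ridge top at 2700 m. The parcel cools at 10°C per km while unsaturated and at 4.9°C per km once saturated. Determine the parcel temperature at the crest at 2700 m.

-17.63°C

From 0 m to 2000 m (dry): cools by 10 × 2 = 20°C, giving -14.2°C.
From 2000 m to 2700 m (saturated): cools by 4.9 × 0.7 = 3.43°C, giving -17.63°C.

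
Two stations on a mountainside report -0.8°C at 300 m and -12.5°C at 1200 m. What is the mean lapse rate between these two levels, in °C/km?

13°C/km

Γ = −ΔT/Δz = (-0.8 − (-12.5)) / (1200 − 300) m
  = 11.7°C / 0.9 km = 13°C/km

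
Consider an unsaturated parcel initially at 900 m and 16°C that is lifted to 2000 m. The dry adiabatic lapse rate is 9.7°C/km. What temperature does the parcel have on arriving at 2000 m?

Dry adiabatic to 2000 m: -9.7 × 1.1 km = -10.67°C, so T = 5.33°C.

5.33°C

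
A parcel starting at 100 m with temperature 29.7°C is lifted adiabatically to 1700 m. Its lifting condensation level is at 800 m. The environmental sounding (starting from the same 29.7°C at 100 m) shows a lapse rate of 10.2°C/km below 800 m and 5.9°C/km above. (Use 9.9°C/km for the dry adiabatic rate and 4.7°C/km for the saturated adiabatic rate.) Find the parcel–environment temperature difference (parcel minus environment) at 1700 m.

Parcel:
  100 → 800 m (dry, 9.9°C/km): ΔT = -9.9 × 0.7 = -6.93°C → T = 22.77°C
  800 → 1700 m (saturated, 4.7°C/km): ΔT = -4.7 × 0.9 = -4.23°C → T = 18.54°C
Environment:
  100 → 800 m (environment, lower layer, 10.2°C/km): ΔT = -10.2 × 0.7 = -7.14°C → T = 22.56°C
  800 → 1700 m (environment, upper layer, 5.9°C/km): ΔT = -5.9 × 0.9 = -5.31°C → T = 17.25°C
T_parcel − T_env = 18.54 − 17.25 = +1.29°C

+1.29°C (parcel warmer than environment)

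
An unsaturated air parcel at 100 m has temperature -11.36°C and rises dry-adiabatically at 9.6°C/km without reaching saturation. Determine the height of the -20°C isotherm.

Height above start = (-11.36 − (-20)) / 9.6 = 0.9 km
Altitude = 100 m + 900 m = 1000 m

1000 m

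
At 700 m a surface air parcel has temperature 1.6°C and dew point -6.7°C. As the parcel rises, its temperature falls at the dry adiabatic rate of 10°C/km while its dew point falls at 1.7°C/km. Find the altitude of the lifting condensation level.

1700 m

T and T_d converge at 10 − 1.7 = 8.3°C per km
Height above start = (1.6 − (-6.7)) / 8.3 = 1 km
LCL altitude = 700 m + 1000 m = 1700 m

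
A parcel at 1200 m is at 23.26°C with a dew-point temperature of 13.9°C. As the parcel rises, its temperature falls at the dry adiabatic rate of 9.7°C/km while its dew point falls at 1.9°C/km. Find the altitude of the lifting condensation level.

2400 m

T and T_d converge at 9.7 − 1.9 = 7.8°C per km
Height above start = (23.26 − 13.9) / 7.8 = 1.2 km
LCL altitude = 1200 m + 1200 m = 2400 m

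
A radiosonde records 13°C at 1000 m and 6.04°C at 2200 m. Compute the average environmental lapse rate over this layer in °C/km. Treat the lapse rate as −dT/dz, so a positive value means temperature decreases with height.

5.8°C/km

Γ = −ΔT/Δz = (13 − 6.04) / (2200 − 1000) m
  = 6.96°C / 1.2 km = 5.8°C/km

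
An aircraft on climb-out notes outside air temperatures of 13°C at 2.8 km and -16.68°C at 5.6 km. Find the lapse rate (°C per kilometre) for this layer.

Γ = −ΔT/Δz = (13 − (-16.68)) / (5600 − 2800) m
  = 29.68°C / 2.8 km = 10.6°C/km

10.6°C/km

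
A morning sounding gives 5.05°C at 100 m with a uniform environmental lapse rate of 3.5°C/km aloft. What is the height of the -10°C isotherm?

Height above start = (5.05 − (-10)) / 3.5 = 4.3 km
Altitude = 100 m + 4300 m = 4400 m

4400 m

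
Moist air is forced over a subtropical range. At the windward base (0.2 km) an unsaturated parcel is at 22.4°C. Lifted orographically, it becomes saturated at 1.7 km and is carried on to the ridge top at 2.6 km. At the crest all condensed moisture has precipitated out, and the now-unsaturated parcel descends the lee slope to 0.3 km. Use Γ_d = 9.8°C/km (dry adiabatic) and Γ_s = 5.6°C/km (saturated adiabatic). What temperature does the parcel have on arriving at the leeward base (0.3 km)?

200 → 1700 m (dry, 9.8°C/km): ΔT = -9.8 × 1.5 = -14.7°C → T = 7.7°C
1700 → 2600 m (saturated, 5.6°C/km): ΔT = -5.6 × 0.9 = -5.04°C → T = 2.66°C
2600 → 300 m (dry descent, 9.8°C/km): ΔT = +9.8 × 2.3 = +22.54°C → T = 25.2°C

25.2°C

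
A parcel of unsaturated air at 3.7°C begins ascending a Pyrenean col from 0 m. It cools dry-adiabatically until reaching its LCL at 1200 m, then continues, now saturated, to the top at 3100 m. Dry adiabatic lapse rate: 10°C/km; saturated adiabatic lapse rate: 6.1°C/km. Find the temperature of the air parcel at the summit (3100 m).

-19.89°C

Dry to 1200 m: -10 × 1.2 km = -12°C, so T = -8.3°C.
Saturated to 3100 m: -6.1 × 1.9 km = -11.59°C, so T = -19.89°C.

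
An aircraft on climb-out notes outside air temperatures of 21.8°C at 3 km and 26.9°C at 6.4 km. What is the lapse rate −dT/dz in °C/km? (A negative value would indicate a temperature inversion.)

-1.5°C/km

Γ = −ΔT/Δz = (21.8 − 26.9) / (6400 − 3000) m
  = -5.1°C / 3.4 km = -1.5°C/km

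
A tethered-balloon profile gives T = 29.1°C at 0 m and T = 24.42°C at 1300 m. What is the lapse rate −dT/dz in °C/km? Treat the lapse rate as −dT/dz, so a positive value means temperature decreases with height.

3.6°C/km

Γ = −ΔT/Δz = (29.1 − 24.42) / (1300 − 0) m
  = 4.68°C / 1.3 km = 3.6°C/km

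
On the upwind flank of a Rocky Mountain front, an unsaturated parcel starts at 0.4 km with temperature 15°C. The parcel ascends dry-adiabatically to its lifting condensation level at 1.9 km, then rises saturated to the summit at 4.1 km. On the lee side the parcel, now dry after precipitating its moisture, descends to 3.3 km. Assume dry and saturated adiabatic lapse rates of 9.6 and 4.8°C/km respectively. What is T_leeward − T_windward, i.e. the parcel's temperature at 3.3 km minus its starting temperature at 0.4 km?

-17.28°C

400–1900 m, dry: Δz = 1.5 km ⇒ ΔT = -14.4°C; T = 0.6°C
1900–4100 m, saturated: Δz = 2.2 km ⇒ ΔT = -10.56°C; T = -9.96°C
4100–3300 m, dry descent: Δz = 0.8 km ⇒ ΔT = +7.68°C; T = -2.28°C
Net change vs windward start: -2.28 − 15 = -17.28°C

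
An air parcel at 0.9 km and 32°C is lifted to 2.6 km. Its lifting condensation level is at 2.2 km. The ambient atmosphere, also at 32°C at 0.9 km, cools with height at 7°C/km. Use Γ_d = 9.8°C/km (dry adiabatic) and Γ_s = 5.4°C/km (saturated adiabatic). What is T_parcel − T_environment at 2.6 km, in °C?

-3°C (parcel cooler than environment)

Parcel:
  900 → 2200 m (dry, 9.8°C/km): ΔT = -9.8 × 1.3 = -12.74°C → T = 19.26°C
  2200 → 2600 m (saturated, 5.4°C/km): ΔT = -5.4 × 0.4 = -2.16°C → T = 17.1°C
Environment:
  900 → 2600 m (environment, 7°C/km): ΔT = -7 × 1.7 = -11.9°C → T = 20.1°C
T_parcel − T_env = 17.1 − 20.1 = -3°C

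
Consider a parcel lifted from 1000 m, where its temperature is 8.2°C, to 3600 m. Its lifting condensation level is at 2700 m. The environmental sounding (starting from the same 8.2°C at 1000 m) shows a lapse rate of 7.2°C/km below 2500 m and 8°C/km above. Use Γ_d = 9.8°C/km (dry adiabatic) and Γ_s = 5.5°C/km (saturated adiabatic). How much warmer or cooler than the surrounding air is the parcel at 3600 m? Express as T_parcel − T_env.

-2.01°C (parcel cooler than environment)

Parcel:
  Dry to 2700 m: -9.8 × 1.7 km = -16.66°C, so T = -8.46°C.
  Saturated to 3600 m: -5.5 × 0.9 km = -4.95°C, so T = -13.41°C.
Environment:
  Environment, lower layer to 2500 m: -7.2 × 1.5 km = -10.8°C, so T = -2.6°C.
  Environment, upper layer to 3600 m: -8 × 1.1 km = -8.8°C, so T = -11.4°C.
T_parcel − T_env = -13.41 − (-11.4) = -2.01°C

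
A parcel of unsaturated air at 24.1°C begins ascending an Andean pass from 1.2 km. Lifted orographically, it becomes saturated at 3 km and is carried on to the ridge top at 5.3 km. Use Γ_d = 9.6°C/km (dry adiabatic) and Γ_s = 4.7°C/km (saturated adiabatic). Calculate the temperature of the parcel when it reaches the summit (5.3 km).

1200–3000 m, dry: Δz = 1.8 km ⇒ ΔT = -17.28°C; T = 6.82°C
3000–5300 m, saturated: Δz = 2.3 km ⇒ ΔT = -10.81°C; T = -3.99°C

-3.99°C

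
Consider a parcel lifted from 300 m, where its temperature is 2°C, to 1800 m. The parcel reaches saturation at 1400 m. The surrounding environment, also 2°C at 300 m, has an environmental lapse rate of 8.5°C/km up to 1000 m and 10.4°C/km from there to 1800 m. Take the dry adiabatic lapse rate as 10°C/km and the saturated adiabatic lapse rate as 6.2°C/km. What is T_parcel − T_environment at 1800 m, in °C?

+0.79°C (parcel warmer than environment)

Parcel:
  300–1400 m, dry: Δz = 1.1 km ⇒ ΔT = -11°C; T = -9°C
  1400–1800 m, saturated: Δz = 0.4 km ⇒ ΔT = -2.48°C; T = -11.48°C
Environment:
  300–1000 m, environment, lower layer: Δz = 0.7 km ⇒ ΔT = -5.95°C; T = -3.95°C
  1000–1800 m, environment, upper layer: Δz = 0.8 km ⇒ ΔT = -8.32°C; T = -12.27°C
T_parcel − T_env = -11.48 − (-12.27) = +0.79°C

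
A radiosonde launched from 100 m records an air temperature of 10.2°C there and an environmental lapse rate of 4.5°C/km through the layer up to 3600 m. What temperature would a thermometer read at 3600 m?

-5.55°C

100 → 3600 m (environmental, 4.5°C/km): ΔT = -4.5 × 3.5 = -15.75°C → T = -5.55°C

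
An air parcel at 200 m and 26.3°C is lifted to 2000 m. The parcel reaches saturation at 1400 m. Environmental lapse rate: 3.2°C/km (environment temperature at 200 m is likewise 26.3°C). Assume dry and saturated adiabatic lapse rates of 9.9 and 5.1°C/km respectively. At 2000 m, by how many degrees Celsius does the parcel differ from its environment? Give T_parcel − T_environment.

Parcel:
  Dry to 1400 m: -9.9 × 1.2 km = -11.88°C, so T = 14.42°C.
  Saturated to 2000 m: -5.1 × 0.6 km = -3.06°C, so T = 11.36°C.
Environment:
  Environment to 2000 m: -3.2 × 1.8 km = -5.76°C, so T = 20.54°C.
T_parcel − T_env = 11.36 − 20.54 = -9.18°C

-9.18°C (parcel cooler than environment)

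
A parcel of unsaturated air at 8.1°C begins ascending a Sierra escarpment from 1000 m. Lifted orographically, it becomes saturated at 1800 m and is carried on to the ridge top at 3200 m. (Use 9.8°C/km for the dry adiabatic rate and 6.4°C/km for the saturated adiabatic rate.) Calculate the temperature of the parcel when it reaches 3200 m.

1000 → 1800 m (dry, 9.8°C/km): ΔT = -9.8 × 0.8 = -7.84°C → T = 0.26°C
1800 → 3200 m (saturated, 6.4°C/km): ΔT = -6.4 × 1.4 = -8.96°C → T = -8.7°C

-8.7°C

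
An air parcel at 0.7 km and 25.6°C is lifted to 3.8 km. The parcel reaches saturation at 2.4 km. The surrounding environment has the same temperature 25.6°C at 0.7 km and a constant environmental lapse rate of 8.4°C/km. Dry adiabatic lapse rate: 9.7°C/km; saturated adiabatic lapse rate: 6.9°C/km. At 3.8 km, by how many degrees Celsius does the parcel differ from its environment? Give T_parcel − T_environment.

Parcel:
  700–2400 m, dry: Δz = 1.7 km ⇒ ΔT = -16.49°C; T = 9.11°C
  2400–3800 m, saturated: Δz = 1.4 km ⇒ ΔT = -9.66°C; T = -0.55°C
Environment:
  700–3800 m, environment: Δz = 3.1 km ⇒ ΔT = -26.04°C; T = -0.44°C
T_parcel − T_env = -0.55 − (-0.44) = -0.11°C

-0.11°C (parcel cooler than environment)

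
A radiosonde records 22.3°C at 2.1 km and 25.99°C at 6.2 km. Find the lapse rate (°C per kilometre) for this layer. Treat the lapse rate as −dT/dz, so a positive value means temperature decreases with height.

-0.9°C/km

Γ = −ΔT/Δz = (22.3 − 25.99) / (6200 − 2100) m
  = -3.69°C / 4.1 km = -0.9°C/km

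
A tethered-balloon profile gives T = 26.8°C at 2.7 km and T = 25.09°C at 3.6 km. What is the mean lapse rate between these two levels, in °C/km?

Γ = −ΔT/Δz = (26.8 − 25.09) / (3600 − 2700) m
  = 1.71°C / 0.9 km = 1.9°C/km

1.9°C/km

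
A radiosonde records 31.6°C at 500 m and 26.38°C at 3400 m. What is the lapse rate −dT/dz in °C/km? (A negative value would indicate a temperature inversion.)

1.8°C/km

Γ = −ΔT/Δz = (31.6 − 26.38) / (3400 − 500) m
  = 5.22°C / 2.9 km = 1.8°C/km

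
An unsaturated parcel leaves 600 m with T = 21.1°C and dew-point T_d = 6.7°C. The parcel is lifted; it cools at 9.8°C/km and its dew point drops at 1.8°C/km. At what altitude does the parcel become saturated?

2400 m

T and T_d converge at 9.8 − 1.8 = 8°C per km
Height above start = (21.1 − 6.7) / 8 = 1.8 km
LCL altitude = 600 m + 1800 m = 2400 m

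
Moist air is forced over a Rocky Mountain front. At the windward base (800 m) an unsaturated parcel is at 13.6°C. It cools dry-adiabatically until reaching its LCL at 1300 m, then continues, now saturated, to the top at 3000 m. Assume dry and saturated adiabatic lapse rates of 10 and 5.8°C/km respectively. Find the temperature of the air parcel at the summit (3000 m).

800 → 1300 m (dry, 10°C/km): ΔT = -10 × 0.5 = -5°C → T = 8.6°C
1300 → 3000 m (saturated, 5.8°C/km): ΔT = -5.8 × 1.7 = -9.86°C → T = -1.26°C

-1.26°C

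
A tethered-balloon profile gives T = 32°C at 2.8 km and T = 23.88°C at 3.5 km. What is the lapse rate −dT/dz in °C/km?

11.6°C/km

Γ = −ΔT/Δz = (32 − 23.88) / (3500 − 2800) m
  = 8.12°C / 0.7 km = 11.6°C/km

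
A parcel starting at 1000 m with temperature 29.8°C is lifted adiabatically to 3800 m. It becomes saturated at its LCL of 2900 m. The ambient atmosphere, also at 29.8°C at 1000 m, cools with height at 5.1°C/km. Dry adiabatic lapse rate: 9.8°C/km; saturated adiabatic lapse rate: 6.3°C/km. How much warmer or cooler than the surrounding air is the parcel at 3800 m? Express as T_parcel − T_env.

Parcel:
  1000–2900 m, dry: Δz = 1.9 km ⇒ ΔT = -18.62°C; T = 11.18°C
  2900–3800 m, saturated: Δz = 0.9 km ⇒ ΔT = -5.67°C; T = 5.51°C
Environment:
  1000–3800 m, environment: Δz = 2.8 km ⇒ ΔT = -14.28°C; T = 15.52°C
T_parcel − T_env = 5.51 − 15.52 = -10.01°C

-10.01°C (parcel cooler than environment)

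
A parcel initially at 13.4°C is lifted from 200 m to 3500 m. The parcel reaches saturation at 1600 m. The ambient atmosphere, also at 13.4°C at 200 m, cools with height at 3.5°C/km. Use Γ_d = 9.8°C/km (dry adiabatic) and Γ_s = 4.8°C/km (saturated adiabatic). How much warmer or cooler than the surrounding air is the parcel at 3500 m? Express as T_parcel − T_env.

Parcel:
  From 200 m to 1600 m (dry): cools by 9.8 × 1.4 = 13.72°C, giving -0.32°C.
  From 1600 m to 3500 m (saturated): cools by 4.8 × 1.9 = 9.12°C, giving -9.44°C.
Environment:
  From 200 m to 3500 m (environment): cools by 3.5 × 3.3 = 11.55°C, giving 1.85°C.
T_parcel − T_env = -9.44 − 1.85 = -11.29°C

-11.29°C (parcel cooler than environment)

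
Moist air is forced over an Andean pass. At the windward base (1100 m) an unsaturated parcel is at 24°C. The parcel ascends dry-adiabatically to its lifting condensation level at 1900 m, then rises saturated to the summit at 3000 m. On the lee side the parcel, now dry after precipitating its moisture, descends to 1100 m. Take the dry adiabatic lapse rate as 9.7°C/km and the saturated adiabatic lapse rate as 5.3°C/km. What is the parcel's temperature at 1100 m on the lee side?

1100–1900 m, dry: Δz = 0.8 km ⇒ ΔT = -7.76°C; T = 16.24°C
1900–3000 m, saturated: Δz = 1.1 km ⇒ ΔT = -5.83°C; T = 10.41°C
3000–1100 m, dry descent: Δz = 1.9 km ⇒ ΔT = +18.43°C; T = 28.84°C

28.84°C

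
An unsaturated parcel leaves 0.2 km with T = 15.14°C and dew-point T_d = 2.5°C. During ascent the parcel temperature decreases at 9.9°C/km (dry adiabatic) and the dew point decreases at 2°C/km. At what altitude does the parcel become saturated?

T and T_d converge at 9.9 − 2 = 7.9°C per km
Height above start = (15.14 − 2.5) / 7.9 = 1.6 km
LCL altitude = 200 m + 1600 m = 1800 m

1.8 km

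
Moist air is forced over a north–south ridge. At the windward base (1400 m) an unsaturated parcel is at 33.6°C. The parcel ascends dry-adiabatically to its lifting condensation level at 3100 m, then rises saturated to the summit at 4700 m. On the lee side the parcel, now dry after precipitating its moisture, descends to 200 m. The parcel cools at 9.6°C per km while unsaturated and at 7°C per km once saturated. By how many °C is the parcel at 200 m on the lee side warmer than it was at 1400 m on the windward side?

1400 → 3100 m (dry, 9.6°C/km): ΔT = -9.6 × 1.7 = -16.32°C → T = 17.28°C
3100 → 4700 m (saturated, 7°C/km): ΔT = -7 × 1.6 = -11.2°C → T = 6.08°C
4700 → 200 m (dry descent, 9.6°C/km): ΔT = +9.6 × 4.5 = +43.2°C → T = 49.28°C
Net change vs windward start: 49.28 − 33.6 = +15.68°C

+15.68°C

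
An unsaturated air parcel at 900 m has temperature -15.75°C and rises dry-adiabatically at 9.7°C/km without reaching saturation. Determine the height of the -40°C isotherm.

3400 m

Height above start = (-15.75 − (-40)) / 9.7 = 2.5 km
Altitude = 900 m + 2500 m = 3400 m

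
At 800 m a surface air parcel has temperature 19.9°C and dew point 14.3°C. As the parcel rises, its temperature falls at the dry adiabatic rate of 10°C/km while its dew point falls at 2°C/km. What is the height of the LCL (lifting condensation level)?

T and T_d converge at 10 − 2 = 8°C per km
Height above start = (19.9 − 14.3) / 8 = 0.7 km
LCL altitude = 800 m + 700 m = 1500 m

1500 m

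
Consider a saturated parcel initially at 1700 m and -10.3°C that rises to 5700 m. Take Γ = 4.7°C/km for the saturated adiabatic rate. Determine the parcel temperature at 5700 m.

From 1700 m to 5700 m (saturated adiabatic): cools by 4.7 × 4 = 18.8°C, giving -29.1°C.

-29.1°C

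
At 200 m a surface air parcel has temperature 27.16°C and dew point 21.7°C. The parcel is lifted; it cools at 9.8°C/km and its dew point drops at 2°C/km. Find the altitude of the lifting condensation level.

900 m

T and T_d converge at 9.8 − 2 = 7.8°C per km
Height above start = (27.16 − 21.7) / 7.8 = 0.7 km
LCL altitude = 200 m + 700 m = 900 m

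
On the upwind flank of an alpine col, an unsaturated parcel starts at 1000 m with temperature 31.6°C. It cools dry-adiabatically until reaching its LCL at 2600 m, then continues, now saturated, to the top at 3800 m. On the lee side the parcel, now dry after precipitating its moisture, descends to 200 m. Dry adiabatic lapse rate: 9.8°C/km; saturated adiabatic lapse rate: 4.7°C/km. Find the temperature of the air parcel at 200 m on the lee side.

From 1000 m to 2600 m (dry): cools by 9.8 × 1.6 = 15.68°C, giving 15.92°C.
From 2600 m to 3800 m (saturated): cools by 4.7 × 1.2 = 5.64°C, giving 10.28°C.
From 3800 m to 200 m (dry descent): warms by 9.8 × 3.6 = 35.28°C, giving 45.56°C.

45.56°C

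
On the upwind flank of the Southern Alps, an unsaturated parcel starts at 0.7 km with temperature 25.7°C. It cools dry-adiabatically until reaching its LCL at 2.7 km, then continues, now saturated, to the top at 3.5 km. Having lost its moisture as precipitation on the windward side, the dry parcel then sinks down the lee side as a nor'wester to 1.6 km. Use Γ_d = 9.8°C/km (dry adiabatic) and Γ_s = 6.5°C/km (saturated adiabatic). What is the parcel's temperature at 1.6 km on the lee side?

19.52°C

700 → 2700 m (dry, 9.8°C/km): ΔT = -9.8 × 2 = -19.6°C → T = 6.1°C
2700 → 3500 m (saturated, 6.5°C/km): ΔT = -6.5 × 0.8 = -5.2°C → T = 0.9°C
3500 → 1600 m (dry descent, 9.8°C/km): ΔT = +9.8 × 1.9 = +18.62°C → T = 19.52°C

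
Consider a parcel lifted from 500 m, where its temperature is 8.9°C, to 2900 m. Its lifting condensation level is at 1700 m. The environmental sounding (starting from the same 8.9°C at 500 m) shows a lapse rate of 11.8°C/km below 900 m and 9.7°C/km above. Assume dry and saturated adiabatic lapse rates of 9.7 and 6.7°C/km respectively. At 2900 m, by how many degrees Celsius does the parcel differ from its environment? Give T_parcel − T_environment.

Parcel:
  From 500 m to 1700 m (dry): cools by 9.7 × 1.2 = 11.64°C, giving -2.74°C.
  From 1700 m to 2900 m (saturated): cools by 6.7 × 1.2 = 8.04°C, giving -10.78°C.
Environment:
  From 500 m to 900 m (environment, lower layer): cools by 11.8 × 0.4 = 4.72°C, giving 4.18°C.
  From 900 m to 2900 m (environment, upper layer): cools by 9.7 × 2 = 19.4°C, giving -15.22°C.
T_parcel − T_env = -10.78 − (-15.22) = +4.44°C

+4.44°C (parcel warmer than environment)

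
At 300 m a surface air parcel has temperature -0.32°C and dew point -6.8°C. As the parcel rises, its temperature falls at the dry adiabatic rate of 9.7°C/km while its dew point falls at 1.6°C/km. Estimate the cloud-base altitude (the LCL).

T and T_d converge at 9.7 − 1.6 = 8.1°C per km
Height above start = (-0.32 − (-6.8)) / 8.1 = 0.8 km
LCL altitude = 300 m + 800 m = 1100 m

1100 m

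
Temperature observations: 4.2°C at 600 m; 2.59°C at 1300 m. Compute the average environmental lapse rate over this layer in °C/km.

Γ = −ΔT/Δz = (4.2 − 2.59) / (1300 − 600) m
  = 1.61°C / 0.7 km = 2.3°C/km

2.3°C/km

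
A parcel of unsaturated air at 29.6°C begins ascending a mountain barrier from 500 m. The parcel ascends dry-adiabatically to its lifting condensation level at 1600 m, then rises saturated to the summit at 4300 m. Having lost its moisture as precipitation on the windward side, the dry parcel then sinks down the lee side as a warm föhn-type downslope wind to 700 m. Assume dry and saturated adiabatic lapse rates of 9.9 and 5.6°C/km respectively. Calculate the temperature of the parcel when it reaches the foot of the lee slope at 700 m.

39.23°C

500 → 1600 m (dry, 9.9°C/km): ΔT = -9.9 × 1.1 = -10.89°C → T = 18.71°C
1600 → 4300 m (saturated, 5.6°C/km): ΔT = -5.6 × 2.7 = -15.12°C → T = 3.59°C
4300 → 700 m (dry descent, 9.9°C/km): ΔT = +9.9 × 3.6 = +35.64°C → T = 39.23°C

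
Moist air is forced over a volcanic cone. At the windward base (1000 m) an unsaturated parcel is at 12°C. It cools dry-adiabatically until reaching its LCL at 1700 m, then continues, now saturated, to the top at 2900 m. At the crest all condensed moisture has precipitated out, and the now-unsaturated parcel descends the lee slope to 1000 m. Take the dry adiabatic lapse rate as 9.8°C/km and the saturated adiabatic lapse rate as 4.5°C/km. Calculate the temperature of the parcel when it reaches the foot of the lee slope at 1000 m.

1000 → 1700 m (dry, 9.8°C/km): ΔT = -9.8 × 0.7 = -6.86°C → T = 5.14°C
1700 → 2900 m (saturated, 4.5°C/km): ΔT = -4.5 × 1.2 = -5.4°C → T = -0.26°C
2900 → 1000 m (dry descent, 9.8°C/km): ΔT = +9.8 × 1.9 = +18.62°C → T = 18.36°C

18.36°C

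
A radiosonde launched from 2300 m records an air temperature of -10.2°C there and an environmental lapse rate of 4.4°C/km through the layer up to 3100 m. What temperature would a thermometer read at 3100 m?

-13.72°C

2300 → 3100 m (environmental, 4.4°C/km): ΔT = -4.4 × 0.8 = -3.52°C → T = -13.72°C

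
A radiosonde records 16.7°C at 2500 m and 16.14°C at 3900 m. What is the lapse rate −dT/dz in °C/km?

Γ = −ΔT/Δz = (16.7 − 16.14) / (3900 − 2500) m
  = 0.56°C / 1.4 km = 0.4°C/km

0.4°C/km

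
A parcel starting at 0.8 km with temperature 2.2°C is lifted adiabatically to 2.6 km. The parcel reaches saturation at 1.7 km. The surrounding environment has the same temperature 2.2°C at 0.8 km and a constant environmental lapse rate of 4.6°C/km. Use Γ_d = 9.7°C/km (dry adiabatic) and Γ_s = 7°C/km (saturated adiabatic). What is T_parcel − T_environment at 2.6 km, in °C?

Parcel:
  Dry to 1700 m: -9.7 × 0.9 km = -8.73°C, so T = -6.53°C.
  Saturated to 2600 m: -7 × 0.9 km = -6.3°C, so T = -12.83°C.
Environment:
  Environment to 2600 m: -4.6 × 1.8 km = -8.28°C, so T = -6.08°C.
T_parcel − T_env = -12.83 − (-6.08) = -6.75°C

-6.75°C (parcel cooler than environment)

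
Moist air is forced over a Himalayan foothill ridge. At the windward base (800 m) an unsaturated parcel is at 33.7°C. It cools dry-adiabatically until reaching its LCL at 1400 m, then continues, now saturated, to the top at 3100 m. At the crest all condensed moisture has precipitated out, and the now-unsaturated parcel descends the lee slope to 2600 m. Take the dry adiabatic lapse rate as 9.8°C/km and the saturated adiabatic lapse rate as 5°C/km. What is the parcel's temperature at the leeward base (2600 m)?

24.22°C

From 800 m to 1400 m (dry): cools by 9.8 × 0.6 = 5.88°C, giving 27.82°C.
From 1400 m to 3100 m (saturated): cools by 5 × 1.7 = 8.5°C, giving 19.32°C.
From 3100 m to 2600 m (dry descent): warms by 9.8 × 0.5 = 4.9°C, giving 24.22°C.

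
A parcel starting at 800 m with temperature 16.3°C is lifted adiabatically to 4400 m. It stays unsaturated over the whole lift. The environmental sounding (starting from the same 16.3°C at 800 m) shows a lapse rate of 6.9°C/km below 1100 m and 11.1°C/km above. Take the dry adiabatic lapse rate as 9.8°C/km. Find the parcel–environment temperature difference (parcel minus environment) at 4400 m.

Parcel:
  800 → 4400 m (dry, 9.8°C/km): ΔT = -9.8 × 3.6 = -35.28°C → T = -18.98°C
Environment:
  800 → 1100 m (environment, lower layer, 6.9°C/km): ΔT = -6.9 × 0.3 = -2.07°C → T = 14.23°C
  1100 → 4400 m (environment, upper layer, 11.1°C/km): ΔT = -11.1 × 3.3 = -36.63°C → T = -22.4°C
T_parcel − T_env = -18.98 − (-22.4) = +3.42°C

+3.42°C (parcel warmer than environment)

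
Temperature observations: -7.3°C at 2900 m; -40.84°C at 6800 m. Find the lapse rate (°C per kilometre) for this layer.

Γ = −ΔT/Δz = (-7.3 − (-40.84)) / (6800 − 2900) m
  = 33.54°C / 3.9 km = 8.6°C/km

8.6°C/km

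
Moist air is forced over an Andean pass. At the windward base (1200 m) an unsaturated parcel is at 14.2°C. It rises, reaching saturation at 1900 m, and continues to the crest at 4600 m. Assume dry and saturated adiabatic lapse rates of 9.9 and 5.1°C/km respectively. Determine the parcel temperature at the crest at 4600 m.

1200–1900 m, dry: Δz = 0.7 km ⇒ ΔT = -6.93°C; T = 7.27°C
1900–4600 m, saturated: Δz = 2.7 km ⇒ ΔT = -13.77°C; T = -6.5°C

-6.5°C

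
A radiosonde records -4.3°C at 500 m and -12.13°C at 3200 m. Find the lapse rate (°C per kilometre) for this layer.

Γ = −ΔT/Δz = (-4.3 − (-12.13)) / (3200 − 500) m
  = 7.83°C / 2.7 km = 2.9°C/km

2.9°C/km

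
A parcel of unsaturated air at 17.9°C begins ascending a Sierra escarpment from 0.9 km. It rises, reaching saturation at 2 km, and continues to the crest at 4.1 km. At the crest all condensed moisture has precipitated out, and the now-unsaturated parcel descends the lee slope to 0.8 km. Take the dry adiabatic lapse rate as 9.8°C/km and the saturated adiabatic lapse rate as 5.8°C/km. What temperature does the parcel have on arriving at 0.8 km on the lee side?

900–2000 m, dry: Δz = 1.1 km ⇒ ΔT = -10.78°C; T = 7.12°C
2000–4100 m, saturated: Δz = 2.1 km ⇒ ΔT = -12.18°C; T = -5.06°C
4100–800 m, dry descent: Δz = 3.3 km ⇒ ΔT = +32.34°C; T = 27.28°C

27.28°C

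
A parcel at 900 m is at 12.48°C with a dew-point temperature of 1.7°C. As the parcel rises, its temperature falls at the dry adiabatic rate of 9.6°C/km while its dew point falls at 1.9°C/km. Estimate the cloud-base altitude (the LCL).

T and T_d converge at 9.6 − 1.9 = 7.7°C per km
Height above start = (12.48 − 1.7) / 7.7 = 1.4 km
LCL altitude = 900 m + 1400 m = 2300 m

2300 m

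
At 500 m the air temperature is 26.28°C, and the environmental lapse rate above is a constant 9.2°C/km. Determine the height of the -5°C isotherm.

Height above start = (26.28 − (-5)) / 9.2 = 3.4 km
Altitude = 500 m + 3400 m = 3900 m

3900 m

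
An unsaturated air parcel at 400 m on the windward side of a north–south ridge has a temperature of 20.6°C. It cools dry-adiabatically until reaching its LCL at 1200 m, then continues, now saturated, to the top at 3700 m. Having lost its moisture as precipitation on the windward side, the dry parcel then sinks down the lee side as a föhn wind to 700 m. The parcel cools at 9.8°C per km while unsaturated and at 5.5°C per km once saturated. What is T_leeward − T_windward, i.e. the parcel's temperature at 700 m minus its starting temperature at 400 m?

+7.81°C

From 400 m to 1200 m (dry): cools by 9.8 × 0.8 = 7.84°C, giving 12.76°C.
From 1200 m to 3700 m (saturated): cools by 5.5 × 2.5 = 13.75°C, giving -0.99°C.
From 3700 m to 700 m (dry descent): warms by 9.8 × 3 = 29.4°C, giving 28.41°C.
Net change vs windward start: 28.41 − 20.6 = +7.81°C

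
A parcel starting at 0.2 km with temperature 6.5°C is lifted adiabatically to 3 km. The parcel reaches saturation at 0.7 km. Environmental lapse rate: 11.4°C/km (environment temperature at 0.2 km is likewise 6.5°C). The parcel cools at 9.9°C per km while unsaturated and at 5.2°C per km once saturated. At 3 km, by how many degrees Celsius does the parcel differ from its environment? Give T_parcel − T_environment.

Parcel:
  From 200 m to 700 m (dry): cools by 9.9 × 0.5 = 4.95°C, giving 1.55°C.
  From 700 m to 3000 m (saturated): cools by 5.2 × 2.3 = 11.96°C, giving -10.41°C.
Environment:
  From 200 m to 3000 m (environment): cools by 11.4 × 2.8 = 31.92°C, giving -25.42°C.
T_parcel − T_env = -10.41 − (-25.42) = +15.01°C

+15.01°C (parcel warmer than environment)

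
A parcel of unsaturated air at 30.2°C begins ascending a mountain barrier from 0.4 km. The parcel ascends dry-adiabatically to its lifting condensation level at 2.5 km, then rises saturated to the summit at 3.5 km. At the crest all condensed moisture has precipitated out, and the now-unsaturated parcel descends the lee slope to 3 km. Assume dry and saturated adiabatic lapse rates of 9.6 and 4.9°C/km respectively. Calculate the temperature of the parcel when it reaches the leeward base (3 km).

9.94°C

Dry to 2500 m: -9.6 × 2.1 km = -20.16°C, so T = 10.04°C.
Saturated to 3500 m: -4.9 × 1 km = -4.9°C, so T = 5.14°C.
Dry descent to 3000 m: +9.6 × 0.5 km = +4.8°C, so T = 9.94°C.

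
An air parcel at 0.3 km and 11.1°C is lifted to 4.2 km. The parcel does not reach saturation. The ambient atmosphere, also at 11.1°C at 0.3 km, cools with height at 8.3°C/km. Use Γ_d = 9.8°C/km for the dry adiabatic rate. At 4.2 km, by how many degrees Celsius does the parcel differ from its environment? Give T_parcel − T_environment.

Parcel:
  300–4200 m, dry: Δz = 3.9 km ⇒ ΔT = -38.22°C; T = -27.12°C
Environment:
  300–4200 m, environment: Δz = 3.9 km ⇒ ΔT = -32.37°C; T = -21.27°C
T_parcel − T_env = -27.12 − (-21.27) = -5.85°C

-5.85°C (parcel cooler than environment)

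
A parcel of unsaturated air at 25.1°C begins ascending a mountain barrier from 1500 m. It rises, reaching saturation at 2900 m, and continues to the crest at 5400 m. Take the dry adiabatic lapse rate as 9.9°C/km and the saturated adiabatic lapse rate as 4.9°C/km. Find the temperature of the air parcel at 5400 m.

1500–2900 m, dry: Δz = 1.4 km ⇒ ΔT = -13.86°C; T = 11.24°C
2900–5400 m, saturated: Δz = 2.5 km ⇒ ΔT = -12.25°C; T = -1.01°C

-1.01°C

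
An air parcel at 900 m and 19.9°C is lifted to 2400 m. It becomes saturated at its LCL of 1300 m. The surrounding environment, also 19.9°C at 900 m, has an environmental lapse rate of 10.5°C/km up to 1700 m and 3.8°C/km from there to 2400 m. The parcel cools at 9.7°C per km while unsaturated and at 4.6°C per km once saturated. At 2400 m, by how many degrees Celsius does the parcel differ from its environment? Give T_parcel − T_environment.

+2.12°C (parcel warmer than environment)

Parcel:
  From 900 m to 1300 m (dry): cools by 9.7 × 0.4 = 3.88°C, giving 16.02°C.
  From 1300 m to 2400 m (saturated): cools by 4.6 × 1.1 = 5.06°C, giving 10.96°C.
Environment:
  From 900 m to 1700 m (environment, lower layer): cools by 10.5 × 0.8 = 8.4°C, giving 11.5°C.
  From 1700 m to 2400 m (environment, upper layer): cools by 3.8 × 0.7 = 2.66°C, giving 8.84°C.
T_parcel − T_env = 10.96 − 8.84 = +2.12°C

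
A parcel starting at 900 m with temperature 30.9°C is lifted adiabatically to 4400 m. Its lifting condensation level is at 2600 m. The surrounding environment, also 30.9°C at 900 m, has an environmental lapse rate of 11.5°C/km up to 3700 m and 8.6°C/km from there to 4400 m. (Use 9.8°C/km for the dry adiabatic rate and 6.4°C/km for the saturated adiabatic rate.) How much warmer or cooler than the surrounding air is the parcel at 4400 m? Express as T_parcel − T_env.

Parcel:
  900–2600 m, dry: Δz = 1.7 km ⇒ ΔT = -16.66°C; T = 14.24°C
  2600–4400 m, saturated: Δz = 1.8 km ⇒ ΔT = -11.52°C; T = 2.72°C
Environment:
  900–3700 m, environment, lower layer: Δz = 2.8 km ⇒ ΔT = -32.2°C; T = -1.3°C
  3700–4400 m, environment, upper layer: Δz = 0.7 km ⇒ ΔT = -6.02°C; T = -7.32°C
T_parcel − T_env = 2.72 − (-7.32) = +10.04°C

+10.04°C (parcel warmer than environment)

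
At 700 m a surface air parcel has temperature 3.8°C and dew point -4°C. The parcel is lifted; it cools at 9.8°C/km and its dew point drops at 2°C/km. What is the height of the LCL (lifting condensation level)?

1700 m

T and T_d converge at 9.8 − 2 = 7.8°C per km
Height above start = (3.8 − (-4)) / 7.8 = 1 km
LCL altitude = 700 m + 1000 m = 1700 m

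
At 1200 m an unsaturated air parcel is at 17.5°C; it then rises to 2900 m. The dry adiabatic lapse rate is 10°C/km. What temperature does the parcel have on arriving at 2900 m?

0.5°C

1200–2900 m, dry adiabatic: Δz = 1.7 km ⇒ ΔT = -17°C; T = 0.5°C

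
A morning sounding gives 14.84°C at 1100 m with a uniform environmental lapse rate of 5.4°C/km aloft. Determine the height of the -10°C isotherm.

5700 m

Height above start = (14.84 − (-10)) / 5.4 = 4.6 km
Altitude = 1100 m + 4600 m = 5700 m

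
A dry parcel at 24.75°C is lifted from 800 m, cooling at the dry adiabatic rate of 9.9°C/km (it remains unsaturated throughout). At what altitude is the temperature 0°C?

Height above start = (24.75 − 0) / 9.9 = 2.5 km
Altitude = 800 m + 2500 m = 3300 m

3300 m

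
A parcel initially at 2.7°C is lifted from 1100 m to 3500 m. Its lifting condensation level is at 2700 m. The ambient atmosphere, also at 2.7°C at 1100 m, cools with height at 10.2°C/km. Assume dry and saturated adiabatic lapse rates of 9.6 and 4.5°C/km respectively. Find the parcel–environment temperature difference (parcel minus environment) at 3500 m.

Parcel:
  From 1100 m to 2700 m (dry): cools by 9.6 × 1.6 = 15.36°C, giving -12.66°C.
  From 2700 m to 3500 m (saturated): cools by 4.5 × 0.8 = 3.6°C, giving -16.26°C.
Environment:
  From 1100 m to 3500 m (environment): cools by 10.2 × 2.4 = 24.48°C, giving -21.78°C.
T_parcel − T_env = -16.26 − (-21.78) = +5.52°C

+5.52°C (parcel warmer than environment)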